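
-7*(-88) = 616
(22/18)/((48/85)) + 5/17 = 18055/7344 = 2.46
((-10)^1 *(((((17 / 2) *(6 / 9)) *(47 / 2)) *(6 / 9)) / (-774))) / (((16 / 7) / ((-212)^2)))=78553685 / 3483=22553.46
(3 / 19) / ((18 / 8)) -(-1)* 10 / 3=194 / 57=3.40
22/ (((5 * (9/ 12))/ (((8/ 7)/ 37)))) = 704/ 3885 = 0.18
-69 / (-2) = 69 / 2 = 34.50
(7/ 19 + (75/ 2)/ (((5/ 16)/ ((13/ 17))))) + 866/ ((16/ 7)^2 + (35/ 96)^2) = 11665455703/ 45967099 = 253.78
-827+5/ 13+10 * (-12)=-12306/ 13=-946.62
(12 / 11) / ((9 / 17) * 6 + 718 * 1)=51 / 33715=0.00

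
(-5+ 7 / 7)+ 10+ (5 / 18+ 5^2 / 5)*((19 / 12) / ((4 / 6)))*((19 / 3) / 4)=44663 / 1728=25.85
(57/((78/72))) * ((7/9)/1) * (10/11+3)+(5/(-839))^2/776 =12495847917271/78112705528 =159.97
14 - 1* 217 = -203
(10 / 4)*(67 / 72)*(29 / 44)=9715 / 6336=1.53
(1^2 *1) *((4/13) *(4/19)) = 16/247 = 0.06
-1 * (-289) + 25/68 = 19677/68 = 289.37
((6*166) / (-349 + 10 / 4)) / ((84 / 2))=-332 / 4851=-0.07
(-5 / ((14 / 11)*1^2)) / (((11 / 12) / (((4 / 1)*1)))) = -120 / 7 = -17.14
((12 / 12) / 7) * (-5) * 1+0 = -0.71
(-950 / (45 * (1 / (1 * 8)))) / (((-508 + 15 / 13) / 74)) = 1462240 / 59301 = 24.66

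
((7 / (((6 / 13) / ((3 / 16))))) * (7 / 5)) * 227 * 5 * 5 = 722995 / 32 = 22593.59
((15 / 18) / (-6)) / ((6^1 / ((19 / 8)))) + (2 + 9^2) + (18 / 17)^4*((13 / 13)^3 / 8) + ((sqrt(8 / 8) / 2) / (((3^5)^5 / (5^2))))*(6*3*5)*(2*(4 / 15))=125457880309928707475 / 1509683028251494464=83.10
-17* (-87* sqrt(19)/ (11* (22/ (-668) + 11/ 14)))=1728951* sqrt(19)/ 9680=778.55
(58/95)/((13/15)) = 174/247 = 0.70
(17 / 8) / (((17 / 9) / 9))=81 / 8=10.12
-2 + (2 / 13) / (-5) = -132 / 65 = -2.03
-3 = -3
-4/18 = -2/9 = -0.22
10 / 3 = 3.33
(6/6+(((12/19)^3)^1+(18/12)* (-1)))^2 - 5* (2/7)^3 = -3555260673/64546948732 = -0.06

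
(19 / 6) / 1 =19 / 6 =3.17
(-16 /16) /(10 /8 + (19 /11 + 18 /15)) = -220 /919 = -0.24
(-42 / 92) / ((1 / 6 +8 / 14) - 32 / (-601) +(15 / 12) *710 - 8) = -265041 / 511067222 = -0.00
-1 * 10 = -10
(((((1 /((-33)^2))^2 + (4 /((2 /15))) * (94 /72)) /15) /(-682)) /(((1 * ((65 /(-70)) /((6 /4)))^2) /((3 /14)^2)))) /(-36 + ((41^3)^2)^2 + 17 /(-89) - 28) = -8267846083 /406648667203451206391314321138560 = -0.00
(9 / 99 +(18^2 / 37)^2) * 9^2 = 93644505 / 15059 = 6218.51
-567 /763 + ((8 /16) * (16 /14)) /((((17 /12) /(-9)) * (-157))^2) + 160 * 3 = 2604899007057 /5435277043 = 479.26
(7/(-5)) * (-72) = 504/5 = 100.80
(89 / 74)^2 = 7921 / 5476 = 1.45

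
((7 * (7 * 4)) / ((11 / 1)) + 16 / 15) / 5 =3116 / 825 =3.78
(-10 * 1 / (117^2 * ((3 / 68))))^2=462400 / 1686498489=0.00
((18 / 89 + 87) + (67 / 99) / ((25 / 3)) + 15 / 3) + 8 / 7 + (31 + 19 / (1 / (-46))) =-385262134 / 513975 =-749.57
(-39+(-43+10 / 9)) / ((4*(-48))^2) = -91 / 41472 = -0.00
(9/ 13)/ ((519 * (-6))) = -1/ 4498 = -0.00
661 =661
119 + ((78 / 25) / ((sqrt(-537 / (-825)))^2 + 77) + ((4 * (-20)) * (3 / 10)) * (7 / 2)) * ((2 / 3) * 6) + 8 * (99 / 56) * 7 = -419390 / 3559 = -117.84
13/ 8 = 1.62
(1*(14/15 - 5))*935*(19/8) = -9030.54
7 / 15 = 0.47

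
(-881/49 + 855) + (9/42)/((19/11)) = 1558763/1862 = 837.14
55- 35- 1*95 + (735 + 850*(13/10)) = 1765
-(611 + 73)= -684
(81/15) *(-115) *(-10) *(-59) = -366390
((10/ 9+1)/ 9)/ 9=19/ 729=0.03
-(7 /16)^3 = -343 /4096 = -0.08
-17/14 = -1.21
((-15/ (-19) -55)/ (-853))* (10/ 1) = 10300/ 16207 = 0.64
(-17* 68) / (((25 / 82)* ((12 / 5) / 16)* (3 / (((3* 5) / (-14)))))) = 189584 / 21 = 9027.81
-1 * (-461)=461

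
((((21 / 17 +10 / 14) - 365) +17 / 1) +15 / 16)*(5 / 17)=-101.50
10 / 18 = 5 / 9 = 0.56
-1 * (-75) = 75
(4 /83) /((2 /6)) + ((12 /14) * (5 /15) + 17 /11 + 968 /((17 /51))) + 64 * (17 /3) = 62669681 /19173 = 3268.64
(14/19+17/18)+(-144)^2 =20737.68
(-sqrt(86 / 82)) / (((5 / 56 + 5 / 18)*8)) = -63*sqrt(1763) / 7585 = -0.35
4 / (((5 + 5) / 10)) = 4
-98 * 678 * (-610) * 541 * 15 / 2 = 164453883300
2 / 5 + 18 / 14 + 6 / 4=223 / 70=3.19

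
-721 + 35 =-686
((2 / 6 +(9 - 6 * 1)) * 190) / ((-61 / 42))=-26600 / 61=-436.07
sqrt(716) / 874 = sqrt(179) / 437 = 0.03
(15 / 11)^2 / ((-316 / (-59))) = 13275 / 38236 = 0.35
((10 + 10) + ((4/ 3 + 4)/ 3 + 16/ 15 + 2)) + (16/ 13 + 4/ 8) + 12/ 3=35773/ 1170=30.58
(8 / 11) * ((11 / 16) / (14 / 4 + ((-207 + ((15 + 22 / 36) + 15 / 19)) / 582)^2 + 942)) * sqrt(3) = 19809256968 * sqrt(3) / 37463554010713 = 0.00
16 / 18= 0.89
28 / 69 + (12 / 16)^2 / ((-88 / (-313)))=233797 / 97152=2.41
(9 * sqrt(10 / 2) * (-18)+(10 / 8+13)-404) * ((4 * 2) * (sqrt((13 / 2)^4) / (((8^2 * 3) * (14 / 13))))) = -1229.26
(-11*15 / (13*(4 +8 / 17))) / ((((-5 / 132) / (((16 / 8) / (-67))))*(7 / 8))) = -296208 / 115843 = -2.56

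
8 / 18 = 0.44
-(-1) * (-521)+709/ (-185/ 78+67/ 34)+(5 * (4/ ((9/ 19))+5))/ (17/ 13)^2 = -1555909283/ 691866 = -2248.86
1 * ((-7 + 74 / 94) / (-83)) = 292 / 3901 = 0.07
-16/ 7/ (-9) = 16/ 63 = 0.25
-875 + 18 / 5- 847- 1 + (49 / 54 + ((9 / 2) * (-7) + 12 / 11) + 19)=-2568904 / 1485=-1729.90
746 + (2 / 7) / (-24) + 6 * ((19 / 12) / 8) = 747.18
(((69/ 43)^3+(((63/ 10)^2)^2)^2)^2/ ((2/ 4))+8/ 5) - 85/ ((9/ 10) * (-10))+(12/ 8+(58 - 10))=3503510959641723076906695808247805826481/ 284461337205000000000000000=12316299269580.11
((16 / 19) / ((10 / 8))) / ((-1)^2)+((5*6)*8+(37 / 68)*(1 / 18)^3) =9067317179 / 37674720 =240.67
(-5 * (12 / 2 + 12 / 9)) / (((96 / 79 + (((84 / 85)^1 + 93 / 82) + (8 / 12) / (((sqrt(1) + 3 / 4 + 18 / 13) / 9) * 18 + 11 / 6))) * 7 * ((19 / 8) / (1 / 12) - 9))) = -15142325 / 192779496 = -0.08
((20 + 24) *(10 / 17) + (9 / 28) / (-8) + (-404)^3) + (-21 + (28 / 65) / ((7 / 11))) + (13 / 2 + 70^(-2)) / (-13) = -571244988403491 / 8663200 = -65939258.98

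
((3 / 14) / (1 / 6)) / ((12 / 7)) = 3 / 4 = 0.75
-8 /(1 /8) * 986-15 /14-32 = -883919 /14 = -63137.07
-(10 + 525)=-535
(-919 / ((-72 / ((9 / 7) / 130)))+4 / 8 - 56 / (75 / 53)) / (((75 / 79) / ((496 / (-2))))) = 10415653327 / 1023750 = 10174.02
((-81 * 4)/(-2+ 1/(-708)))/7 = 229392/9919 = 23.13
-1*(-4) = 4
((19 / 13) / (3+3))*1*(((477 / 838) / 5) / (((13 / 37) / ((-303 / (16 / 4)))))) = -5.98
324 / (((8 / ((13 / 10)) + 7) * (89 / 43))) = 20124 / 1691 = 11.90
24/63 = 8/21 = 0.38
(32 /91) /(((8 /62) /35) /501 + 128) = 0.00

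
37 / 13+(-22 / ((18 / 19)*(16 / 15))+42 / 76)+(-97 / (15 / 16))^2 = 9502861783 / 889200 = 10686.98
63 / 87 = 21 / 29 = 0.72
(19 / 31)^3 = 6859 / 29791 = 0.23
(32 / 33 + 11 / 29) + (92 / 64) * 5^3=2772031 / 15312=181.04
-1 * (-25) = 25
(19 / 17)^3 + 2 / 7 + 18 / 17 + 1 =128644 / 34391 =3.74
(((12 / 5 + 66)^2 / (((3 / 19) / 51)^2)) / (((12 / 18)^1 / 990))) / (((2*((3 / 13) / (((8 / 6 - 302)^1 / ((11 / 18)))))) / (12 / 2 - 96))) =69541397803150416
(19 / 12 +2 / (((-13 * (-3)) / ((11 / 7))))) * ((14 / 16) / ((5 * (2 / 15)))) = 1817 / 832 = 2.18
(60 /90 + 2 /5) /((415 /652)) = 10432 /6225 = 1.68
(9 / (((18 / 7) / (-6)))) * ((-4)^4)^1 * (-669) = 3596544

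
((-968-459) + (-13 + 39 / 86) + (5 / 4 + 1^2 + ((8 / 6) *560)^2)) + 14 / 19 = 16355264707 / 29412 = 556074.55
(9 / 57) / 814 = 3 / 15466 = 0.00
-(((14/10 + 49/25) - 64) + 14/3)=4198/75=55.97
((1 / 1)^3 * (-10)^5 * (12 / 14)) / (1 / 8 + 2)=-4800000 / 119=-40336.13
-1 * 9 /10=-9 /10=-0.90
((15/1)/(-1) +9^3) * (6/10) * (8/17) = 1008/5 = 201.60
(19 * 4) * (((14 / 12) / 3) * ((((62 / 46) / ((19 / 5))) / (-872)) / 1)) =-1085 / 90252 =-0.01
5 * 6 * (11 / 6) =55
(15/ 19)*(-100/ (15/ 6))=-600/ 19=-31.58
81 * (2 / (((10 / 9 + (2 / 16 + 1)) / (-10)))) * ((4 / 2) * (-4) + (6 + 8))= -699840 / 161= -4346.83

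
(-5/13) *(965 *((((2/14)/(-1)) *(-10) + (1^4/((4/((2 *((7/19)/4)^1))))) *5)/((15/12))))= -1703225/3458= -492.55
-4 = -4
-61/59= -1.03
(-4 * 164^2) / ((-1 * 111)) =107584 / 111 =969.23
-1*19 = -19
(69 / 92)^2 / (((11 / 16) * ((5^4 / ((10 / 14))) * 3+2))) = 9 / 28897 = 0.00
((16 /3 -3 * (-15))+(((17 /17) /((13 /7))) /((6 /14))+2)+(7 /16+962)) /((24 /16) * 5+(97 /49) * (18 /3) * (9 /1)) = 31066049 /3497832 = 8.88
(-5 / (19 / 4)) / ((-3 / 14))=280 / 57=4.91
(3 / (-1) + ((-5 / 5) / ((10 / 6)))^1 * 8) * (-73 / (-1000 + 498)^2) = 2847 / 1260020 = 0.00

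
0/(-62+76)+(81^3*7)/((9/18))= 7440174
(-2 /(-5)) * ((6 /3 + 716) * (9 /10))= 6462 /25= 258.48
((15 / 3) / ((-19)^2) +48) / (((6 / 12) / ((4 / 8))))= 17333 / 361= 48.01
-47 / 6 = -7.83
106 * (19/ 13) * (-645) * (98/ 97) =-127304940/ 1261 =-100955.54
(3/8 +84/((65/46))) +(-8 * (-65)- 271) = 160587/520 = 308.82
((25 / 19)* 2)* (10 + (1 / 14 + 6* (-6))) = -9075 / 133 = -68.23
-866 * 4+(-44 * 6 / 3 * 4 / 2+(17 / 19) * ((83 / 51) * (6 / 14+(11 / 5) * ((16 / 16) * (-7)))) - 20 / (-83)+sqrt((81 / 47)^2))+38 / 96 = -455673213377 / 124519920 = -3659.44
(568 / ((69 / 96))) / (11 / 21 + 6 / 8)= 1526784 / 2461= 620.39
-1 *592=-592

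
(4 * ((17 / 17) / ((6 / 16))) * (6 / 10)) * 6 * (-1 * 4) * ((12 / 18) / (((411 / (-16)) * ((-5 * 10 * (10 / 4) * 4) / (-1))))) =2048 / 256875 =0.01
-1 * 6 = -6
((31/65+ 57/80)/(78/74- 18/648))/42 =137307/4975880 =0.03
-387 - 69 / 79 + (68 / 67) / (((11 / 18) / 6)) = -22002978 / 58223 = -377.91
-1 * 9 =-9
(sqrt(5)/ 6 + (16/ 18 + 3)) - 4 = -1/ 9 + sqrt(5)/ 6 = 0.26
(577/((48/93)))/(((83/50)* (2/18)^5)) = 39766922.55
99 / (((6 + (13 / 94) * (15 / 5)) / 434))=448756 / 67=6697.85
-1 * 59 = -59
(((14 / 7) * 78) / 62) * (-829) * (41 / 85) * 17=-2651142 / 155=-17104.14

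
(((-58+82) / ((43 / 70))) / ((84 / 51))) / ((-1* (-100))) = 51 / 215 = 0.24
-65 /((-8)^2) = -65 /64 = -1.02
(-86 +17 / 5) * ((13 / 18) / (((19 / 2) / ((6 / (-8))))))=5369 / 1140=4.71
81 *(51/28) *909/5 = 26821.99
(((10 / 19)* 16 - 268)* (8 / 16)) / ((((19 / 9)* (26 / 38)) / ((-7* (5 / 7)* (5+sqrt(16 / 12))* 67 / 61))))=4956660* sqrt(3) / 15067+37174950 / 15067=3037.11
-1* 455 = -455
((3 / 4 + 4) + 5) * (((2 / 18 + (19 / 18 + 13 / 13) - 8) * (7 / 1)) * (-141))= 449085 / 8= 56135.62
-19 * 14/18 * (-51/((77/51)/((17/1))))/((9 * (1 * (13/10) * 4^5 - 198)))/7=0.12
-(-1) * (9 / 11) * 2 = 18 / 11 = 1.64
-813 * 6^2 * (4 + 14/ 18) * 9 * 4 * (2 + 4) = -30204576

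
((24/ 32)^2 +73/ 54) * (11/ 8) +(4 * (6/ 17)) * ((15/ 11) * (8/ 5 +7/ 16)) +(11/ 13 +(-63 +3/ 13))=-465179465/ 8401536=-55.37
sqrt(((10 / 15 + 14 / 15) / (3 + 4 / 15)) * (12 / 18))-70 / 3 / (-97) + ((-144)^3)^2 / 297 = 672670244947730 / 22407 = 30020540230.63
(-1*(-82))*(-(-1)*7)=574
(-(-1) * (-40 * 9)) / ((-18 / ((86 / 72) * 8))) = 1720 / 9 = 191.11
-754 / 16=-377 / 8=-47.12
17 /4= 4.25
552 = 552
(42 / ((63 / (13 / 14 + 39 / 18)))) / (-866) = -65 / 27279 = -0.00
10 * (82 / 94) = 410 / 47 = 8.72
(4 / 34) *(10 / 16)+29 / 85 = 141 / 340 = 0.41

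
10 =10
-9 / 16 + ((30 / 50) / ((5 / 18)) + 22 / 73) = 55447 / 29200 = 1.90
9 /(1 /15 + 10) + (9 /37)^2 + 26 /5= 6359924 /1033595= 6.15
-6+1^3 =-5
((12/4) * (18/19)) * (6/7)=324/133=2.44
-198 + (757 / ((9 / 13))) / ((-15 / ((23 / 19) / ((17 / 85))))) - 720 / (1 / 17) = -6607037 / 513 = -12879.21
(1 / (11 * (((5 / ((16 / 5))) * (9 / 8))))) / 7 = 128 / 17325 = 0.01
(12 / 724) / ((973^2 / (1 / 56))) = 0.00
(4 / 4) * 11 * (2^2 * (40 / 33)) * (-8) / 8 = -160 / 3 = -53.33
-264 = -264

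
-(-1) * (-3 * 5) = -15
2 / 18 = 1 / 9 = 0.11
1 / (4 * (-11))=-1 / 44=-0.02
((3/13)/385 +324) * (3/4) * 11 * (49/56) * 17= 82702773/2080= 39760.95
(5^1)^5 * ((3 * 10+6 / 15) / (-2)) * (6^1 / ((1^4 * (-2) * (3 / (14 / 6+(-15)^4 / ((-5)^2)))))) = 288895000 / 3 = 96298333.33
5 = 5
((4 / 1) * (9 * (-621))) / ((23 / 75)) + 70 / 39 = -2843030 / 39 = -72898.21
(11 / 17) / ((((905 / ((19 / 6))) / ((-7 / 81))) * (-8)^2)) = -0.00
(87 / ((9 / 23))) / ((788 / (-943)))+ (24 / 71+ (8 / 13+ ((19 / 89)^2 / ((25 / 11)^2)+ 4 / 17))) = -48639495835342531 / 183636127252500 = -264.87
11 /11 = 1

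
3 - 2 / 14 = 20 / 7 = 2.86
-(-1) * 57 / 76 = 0.75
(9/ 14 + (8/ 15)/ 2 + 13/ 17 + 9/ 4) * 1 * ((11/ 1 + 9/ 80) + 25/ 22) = 100672267/ 2094400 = 48.07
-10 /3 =-3.33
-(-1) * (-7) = -7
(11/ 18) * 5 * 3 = 55/ 6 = 9.17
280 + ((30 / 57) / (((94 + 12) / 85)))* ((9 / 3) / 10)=564175 / 2014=280.13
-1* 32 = -32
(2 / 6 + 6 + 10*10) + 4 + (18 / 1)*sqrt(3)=18*sqrt(3) + 331 / 3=141.51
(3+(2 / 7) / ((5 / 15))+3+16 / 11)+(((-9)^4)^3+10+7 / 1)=21747074310986 / 77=282429536506.31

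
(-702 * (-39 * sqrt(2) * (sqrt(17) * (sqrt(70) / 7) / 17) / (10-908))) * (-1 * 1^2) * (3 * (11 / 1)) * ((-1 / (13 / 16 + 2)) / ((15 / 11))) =-5889312 * sqrt(595) / 1335775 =-107.54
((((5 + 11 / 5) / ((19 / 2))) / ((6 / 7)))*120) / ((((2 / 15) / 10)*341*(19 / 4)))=4.91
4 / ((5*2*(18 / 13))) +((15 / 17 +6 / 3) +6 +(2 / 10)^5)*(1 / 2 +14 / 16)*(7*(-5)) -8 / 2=-82465039 / 191250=-431.19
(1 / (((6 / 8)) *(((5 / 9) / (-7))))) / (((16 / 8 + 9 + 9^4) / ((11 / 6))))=-0.00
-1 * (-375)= 375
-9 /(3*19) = -3 /19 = -0.16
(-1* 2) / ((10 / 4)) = -0.80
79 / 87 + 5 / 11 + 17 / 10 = 29309 / 9570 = 3.06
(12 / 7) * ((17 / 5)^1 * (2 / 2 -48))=-9588 / 35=-273.94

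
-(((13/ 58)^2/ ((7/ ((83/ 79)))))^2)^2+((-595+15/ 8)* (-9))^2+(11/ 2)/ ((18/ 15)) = 1023819216423544838159250910906297/ 35929049525607744014009088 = 28495583.10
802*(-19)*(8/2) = -60952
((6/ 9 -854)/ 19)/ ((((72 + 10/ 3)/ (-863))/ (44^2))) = 2138583040/ 2147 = 996079.66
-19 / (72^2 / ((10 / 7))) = -95 / 18144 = -0.01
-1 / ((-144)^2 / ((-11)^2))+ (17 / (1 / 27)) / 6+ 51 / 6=1762439 / 20736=84.99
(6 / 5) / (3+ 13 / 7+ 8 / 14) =21 / 95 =0.22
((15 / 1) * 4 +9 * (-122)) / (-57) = 346 / 19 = 18.21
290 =290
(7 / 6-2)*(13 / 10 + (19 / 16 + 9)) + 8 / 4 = -727 / 96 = -7.57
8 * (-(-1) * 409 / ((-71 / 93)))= -304296 / 71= -4285.86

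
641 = 641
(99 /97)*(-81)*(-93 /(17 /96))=71593632 /1649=43416.39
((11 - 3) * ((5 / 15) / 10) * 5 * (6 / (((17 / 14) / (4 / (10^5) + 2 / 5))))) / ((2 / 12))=840084 / 53125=15.81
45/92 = 0.49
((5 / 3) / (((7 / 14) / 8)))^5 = 3276800000 / 243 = 13484773.66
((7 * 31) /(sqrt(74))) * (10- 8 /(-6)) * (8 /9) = 29512 * sqrt(74) /999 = 254.13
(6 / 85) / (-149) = -6 / 12665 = -0.00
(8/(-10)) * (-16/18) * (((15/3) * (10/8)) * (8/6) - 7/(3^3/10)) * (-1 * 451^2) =-201773792/243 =-830344.82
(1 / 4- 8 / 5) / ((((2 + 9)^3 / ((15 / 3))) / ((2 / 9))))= -3 / 2662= -0.00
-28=-28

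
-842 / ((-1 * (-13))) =-842 / 13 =-64.77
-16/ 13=-1.23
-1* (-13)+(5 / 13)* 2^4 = 249 / 13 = 19.15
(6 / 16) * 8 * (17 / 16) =51 / 16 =3.19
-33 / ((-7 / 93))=3069 / 7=438.43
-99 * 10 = -990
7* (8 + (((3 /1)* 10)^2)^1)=6356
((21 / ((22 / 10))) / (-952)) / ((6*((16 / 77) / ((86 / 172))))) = -35 / 8704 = -0.00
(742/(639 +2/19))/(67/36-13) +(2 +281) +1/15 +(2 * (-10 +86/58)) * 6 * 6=-699585032398/2118164205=-330.28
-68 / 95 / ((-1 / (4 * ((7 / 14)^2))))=68 / 95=0.72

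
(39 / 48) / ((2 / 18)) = 117 / 16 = 7.31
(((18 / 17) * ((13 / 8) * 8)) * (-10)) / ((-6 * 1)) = 390 / 17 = 22.94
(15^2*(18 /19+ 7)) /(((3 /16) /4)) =724800 /19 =38147.37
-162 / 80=-81 / 40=-2.02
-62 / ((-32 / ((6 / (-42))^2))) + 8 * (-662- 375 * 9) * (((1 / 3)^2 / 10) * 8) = -101278861 / 35280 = -2870.72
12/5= 2.40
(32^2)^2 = 1048576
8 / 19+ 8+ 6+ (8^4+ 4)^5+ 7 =22012678190000000407 / 19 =1158562010000000021.42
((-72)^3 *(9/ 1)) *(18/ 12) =-5038848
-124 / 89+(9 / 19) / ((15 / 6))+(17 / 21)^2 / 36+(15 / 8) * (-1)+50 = 12601504709 / 268463160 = 46.94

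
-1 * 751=-751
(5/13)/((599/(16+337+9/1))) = 1810/7787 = 0.23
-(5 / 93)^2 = -25 / 8649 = -0.00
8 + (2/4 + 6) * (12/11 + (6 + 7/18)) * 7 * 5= 677023/396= 1709.65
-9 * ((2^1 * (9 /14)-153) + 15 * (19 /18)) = 1222.93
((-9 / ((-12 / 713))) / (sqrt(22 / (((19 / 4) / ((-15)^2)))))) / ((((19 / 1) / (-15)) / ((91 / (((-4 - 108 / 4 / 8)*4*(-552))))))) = -2821*sqrt(418) / 789184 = -0.07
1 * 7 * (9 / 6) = 21 / 2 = 10.50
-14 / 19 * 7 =-98 / 19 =-5.16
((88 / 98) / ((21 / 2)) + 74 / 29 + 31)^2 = 1007552205361 / 890485281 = 1131.46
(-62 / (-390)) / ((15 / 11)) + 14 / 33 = 17401 / 32175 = 0.54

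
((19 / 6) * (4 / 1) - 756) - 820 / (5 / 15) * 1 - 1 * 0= -9610 / 3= -3203.33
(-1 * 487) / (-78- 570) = 0.75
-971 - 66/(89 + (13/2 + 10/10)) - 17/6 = -1128491/1158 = -974.52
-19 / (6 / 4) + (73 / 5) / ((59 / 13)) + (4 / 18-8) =-45739 / 2655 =-17.23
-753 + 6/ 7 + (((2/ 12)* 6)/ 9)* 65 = -46930/ 63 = -744.92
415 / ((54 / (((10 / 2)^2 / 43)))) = 4.47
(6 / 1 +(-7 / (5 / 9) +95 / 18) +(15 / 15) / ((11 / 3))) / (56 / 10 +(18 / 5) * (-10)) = 1039 / 30096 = 0.03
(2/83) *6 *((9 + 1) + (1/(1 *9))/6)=1082/747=1.45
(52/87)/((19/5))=0.16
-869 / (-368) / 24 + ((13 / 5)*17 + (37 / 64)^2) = 63071249 / 1413120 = 44.63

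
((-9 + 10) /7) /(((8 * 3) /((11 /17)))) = 11 /2856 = 0.00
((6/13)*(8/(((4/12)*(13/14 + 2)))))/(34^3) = 252/2618629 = 0.00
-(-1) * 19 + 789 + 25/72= 58201/72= 808.35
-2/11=-0.18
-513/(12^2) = -57/16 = -3.56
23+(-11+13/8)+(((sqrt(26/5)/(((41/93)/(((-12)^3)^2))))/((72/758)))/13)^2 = 136752177632557513469/874120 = 156445542525691.57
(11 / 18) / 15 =11 / 270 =0.04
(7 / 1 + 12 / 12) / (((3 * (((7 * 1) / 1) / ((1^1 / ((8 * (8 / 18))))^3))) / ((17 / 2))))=4131 / 57344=0.07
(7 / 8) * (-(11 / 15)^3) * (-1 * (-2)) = -9317 / 13500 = -0.69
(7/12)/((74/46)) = 161/444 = 0.36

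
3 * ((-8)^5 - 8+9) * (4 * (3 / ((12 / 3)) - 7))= 2457525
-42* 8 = -336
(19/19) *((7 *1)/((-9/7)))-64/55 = -3271/495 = -6.61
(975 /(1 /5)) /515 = 975 /103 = 9.47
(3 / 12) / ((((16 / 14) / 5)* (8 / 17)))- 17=-3757 / 256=-14.68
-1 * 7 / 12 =-7 / 12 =-0.58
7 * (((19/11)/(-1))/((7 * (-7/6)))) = 1.48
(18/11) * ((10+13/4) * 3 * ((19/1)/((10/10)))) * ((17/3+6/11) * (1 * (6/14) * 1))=5573745/1694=3290.29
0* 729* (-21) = 0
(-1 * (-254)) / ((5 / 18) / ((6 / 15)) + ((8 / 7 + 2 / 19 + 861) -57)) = 1216152 / 3858853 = 0.32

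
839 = 839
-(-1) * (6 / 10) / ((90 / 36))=6 / 25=0.24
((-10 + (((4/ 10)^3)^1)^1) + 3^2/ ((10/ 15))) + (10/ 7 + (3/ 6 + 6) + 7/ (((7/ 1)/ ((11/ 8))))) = 90073/ 7000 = 12.87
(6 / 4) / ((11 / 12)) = 18 / 11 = 1.64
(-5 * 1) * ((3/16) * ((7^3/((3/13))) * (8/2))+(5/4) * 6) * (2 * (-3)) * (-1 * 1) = -33667.50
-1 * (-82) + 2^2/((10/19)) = 448/5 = 89.60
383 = 383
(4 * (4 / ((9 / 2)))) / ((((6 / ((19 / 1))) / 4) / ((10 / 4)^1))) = 3040 / 27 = 112.59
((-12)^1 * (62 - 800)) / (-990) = -492 / 55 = -8.95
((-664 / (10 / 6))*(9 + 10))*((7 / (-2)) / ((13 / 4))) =8151.88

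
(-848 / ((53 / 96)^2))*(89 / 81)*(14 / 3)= -20414464 / 1431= -14265.87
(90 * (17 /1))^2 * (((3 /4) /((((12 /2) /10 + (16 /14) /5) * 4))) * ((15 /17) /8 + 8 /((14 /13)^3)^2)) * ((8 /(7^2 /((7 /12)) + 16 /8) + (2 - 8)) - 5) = -362493487612125 /11976188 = -30267852.14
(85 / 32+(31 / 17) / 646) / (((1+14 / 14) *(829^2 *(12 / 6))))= 467231 / 483025962368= 0.00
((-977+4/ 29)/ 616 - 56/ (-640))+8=165923/ 25520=6.50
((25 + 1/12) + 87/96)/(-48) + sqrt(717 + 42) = -2495/4608 + sqrt(759) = 27.01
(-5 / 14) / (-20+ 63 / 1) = -5 / 602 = -0.01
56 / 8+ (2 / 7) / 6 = 148 / 21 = 7.05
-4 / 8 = -1 / 2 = -0.50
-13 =-13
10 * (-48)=-480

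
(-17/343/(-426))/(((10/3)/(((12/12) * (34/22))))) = 289/5357660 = 0.00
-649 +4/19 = -12327/19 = -648.79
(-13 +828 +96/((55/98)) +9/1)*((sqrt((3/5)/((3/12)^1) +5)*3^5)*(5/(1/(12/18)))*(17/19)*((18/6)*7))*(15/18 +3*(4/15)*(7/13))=260068933656*sqrt(185)/67925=52076848.46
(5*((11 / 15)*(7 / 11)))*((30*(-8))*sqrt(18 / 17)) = -1680*sqrt(34) / 17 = -576.24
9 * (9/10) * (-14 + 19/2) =-729/20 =-36.45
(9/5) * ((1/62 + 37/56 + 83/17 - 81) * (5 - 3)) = -20037681/73780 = -271.59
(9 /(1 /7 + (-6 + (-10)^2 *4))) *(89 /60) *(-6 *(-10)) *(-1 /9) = -7 /31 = -0.23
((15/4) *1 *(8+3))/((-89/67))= -11055/356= -31.05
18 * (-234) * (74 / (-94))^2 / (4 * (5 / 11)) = -15857127 / 11045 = -1435.68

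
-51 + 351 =300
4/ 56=1/ 14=0.07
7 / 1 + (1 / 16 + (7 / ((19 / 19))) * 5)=673 / 16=42.06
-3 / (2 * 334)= -3 / 668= -0.00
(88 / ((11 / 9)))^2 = 5184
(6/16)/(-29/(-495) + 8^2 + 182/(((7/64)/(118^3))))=0.00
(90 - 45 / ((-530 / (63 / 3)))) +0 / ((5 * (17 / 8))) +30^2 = 991.78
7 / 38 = 0.18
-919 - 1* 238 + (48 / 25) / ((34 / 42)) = -490717 / 425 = -1154.63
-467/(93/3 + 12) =-467/43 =-10.86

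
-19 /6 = -3.17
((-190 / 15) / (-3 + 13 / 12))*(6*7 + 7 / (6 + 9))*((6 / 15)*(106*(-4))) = -82106752 / 1725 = -47598.12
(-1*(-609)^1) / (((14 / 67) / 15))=87435 / 2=43717.50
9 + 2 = 11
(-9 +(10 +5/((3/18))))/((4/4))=31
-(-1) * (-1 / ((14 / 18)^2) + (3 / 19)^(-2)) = 16960 / 441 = 38.46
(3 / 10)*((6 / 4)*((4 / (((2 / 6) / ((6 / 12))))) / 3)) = 9 / 10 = 0.90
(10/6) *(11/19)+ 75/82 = 8785/4674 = 1.88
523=523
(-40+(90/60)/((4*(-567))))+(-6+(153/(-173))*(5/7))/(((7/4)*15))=-368525383/9155160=-40.25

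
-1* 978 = -978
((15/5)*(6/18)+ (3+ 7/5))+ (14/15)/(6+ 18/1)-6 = -101/180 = -0.56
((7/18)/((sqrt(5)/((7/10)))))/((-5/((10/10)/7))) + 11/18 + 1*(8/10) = 1.41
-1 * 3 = -3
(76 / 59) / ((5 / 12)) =912 / 295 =3.09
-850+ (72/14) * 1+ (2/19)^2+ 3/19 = -2134527/2527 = -844.69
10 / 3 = 3.33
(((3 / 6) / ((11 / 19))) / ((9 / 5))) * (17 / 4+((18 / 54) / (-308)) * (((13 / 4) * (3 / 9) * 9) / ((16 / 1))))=884165 / 433664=2.04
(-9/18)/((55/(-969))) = 969/110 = 8.81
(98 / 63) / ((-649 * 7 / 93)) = -62 / 1947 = -0.03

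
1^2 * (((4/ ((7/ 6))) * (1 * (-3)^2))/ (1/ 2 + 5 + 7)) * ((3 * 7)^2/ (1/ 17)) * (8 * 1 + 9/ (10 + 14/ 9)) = 52802442/ 325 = 162469.05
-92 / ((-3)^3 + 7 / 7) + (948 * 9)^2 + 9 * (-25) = 946332433 / 13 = 72794802.54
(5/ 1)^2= 25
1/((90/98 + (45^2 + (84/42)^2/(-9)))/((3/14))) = 189/1786468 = 0.00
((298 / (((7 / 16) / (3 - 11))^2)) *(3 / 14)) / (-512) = -14304 / 343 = -41.70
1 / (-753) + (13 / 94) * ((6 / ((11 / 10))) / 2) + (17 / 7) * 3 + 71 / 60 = 482065739 / 54502140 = 8.84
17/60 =0.28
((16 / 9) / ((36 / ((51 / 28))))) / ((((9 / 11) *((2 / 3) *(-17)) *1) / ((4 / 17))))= -22 / 9639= -0.00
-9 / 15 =-3 / 5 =-0.60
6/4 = 3/2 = 1.50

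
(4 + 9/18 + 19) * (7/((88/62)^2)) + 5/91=28790739/352352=81.71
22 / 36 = 11 / 18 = 0.61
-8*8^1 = -64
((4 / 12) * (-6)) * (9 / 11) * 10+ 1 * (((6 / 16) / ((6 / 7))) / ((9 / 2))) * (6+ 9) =-14.91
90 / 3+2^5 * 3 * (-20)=-1890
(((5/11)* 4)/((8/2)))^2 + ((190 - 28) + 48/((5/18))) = 202679/605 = 335.01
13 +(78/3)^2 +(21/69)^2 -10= 359240/529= 679.09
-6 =-6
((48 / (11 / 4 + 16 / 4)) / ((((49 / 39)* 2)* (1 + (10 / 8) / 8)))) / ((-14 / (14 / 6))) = -0.41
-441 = -441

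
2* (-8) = -16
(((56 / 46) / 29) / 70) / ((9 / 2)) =4 / 30015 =0.00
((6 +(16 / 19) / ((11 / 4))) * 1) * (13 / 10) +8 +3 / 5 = 17554 / 1045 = 16.80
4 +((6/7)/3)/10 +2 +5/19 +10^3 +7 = 673839/665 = 1013.29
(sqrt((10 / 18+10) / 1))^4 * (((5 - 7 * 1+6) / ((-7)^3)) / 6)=-18050 / 83349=-0.22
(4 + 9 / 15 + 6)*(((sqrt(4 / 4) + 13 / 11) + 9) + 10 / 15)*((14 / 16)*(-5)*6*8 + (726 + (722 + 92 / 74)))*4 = 1266921328 / 2035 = 622565.76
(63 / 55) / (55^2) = 63 / 166375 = 0.00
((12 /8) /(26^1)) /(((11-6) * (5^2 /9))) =27 /6500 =0.00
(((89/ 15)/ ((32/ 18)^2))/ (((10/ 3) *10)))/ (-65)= -7209/ 8320000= -0.00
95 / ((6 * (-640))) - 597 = -597.02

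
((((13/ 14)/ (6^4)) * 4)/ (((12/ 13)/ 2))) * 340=14365/ 6804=2.11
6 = 6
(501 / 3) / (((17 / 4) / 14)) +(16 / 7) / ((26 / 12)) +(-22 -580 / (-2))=1267260 / 1547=819.17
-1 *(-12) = 12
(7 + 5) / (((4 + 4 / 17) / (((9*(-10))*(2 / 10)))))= -51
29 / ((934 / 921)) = 26709 / 934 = 28.60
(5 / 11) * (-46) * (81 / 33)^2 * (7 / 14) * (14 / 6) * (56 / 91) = -1564920 / 17303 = -90.44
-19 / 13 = -1.46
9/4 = 2.25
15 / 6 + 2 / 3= 19 / 6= 3.17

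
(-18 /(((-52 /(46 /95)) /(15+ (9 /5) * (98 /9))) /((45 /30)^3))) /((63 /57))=322299 /18200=17.71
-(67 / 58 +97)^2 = -32410249 / 3364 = -9634.44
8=8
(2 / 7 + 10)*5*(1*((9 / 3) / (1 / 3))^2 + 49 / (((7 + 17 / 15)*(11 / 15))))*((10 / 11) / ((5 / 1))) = 43101720 / 51667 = 834.22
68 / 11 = 6.18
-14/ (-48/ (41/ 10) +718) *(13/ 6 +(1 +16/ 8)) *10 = -44485/ 43437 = -1.02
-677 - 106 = -783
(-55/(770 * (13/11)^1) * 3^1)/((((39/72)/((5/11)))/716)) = -128880/1183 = -108.94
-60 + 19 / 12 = -701 / 12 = -58.42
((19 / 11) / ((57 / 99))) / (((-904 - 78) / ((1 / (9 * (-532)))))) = 1 / 1567272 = 0.00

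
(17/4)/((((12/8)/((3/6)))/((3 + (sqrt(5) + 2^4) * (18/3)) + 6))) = 17 * sqrt(5)/2 + 595/4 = 167.76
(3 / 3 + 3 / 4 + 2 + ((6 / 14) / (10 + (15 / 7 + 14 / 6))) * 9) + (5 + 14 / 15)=9.95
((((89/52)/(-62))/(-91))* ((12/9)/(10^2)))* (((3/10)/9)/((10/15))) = 89/440076000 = 0.00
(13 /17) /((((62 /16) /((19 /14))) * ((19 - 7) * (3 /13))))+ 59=1962070 /33201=59.10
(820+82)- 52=850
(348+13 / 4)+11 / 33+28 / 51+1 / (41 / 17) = 982901 / 2788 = 352.55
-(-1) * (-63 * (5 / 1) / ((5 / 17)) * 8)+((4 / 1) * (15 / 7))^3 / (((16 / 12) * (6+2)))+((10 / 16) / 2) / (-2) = -93396083 / 10976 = -8509.12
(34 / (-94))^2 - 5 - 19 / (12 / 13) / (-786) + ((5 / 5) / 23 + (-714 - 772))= -714408452263 / 479211624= -1490.80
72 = 72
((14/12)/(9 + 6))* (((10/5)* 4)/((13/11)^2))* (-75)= -16940/507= -33.41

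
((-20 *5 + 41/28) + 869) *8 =43146/7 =6163.71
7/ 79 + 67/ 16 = 5405/ 1264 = 4.28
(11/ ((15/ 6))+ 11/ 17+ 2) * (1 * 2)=1198/ 85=14.09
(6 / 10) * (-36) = -108 / 5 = -21.60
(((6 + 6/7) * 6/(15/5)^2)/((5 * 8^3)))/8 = 1/4480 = 0.00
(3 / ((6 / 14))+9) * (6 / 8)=12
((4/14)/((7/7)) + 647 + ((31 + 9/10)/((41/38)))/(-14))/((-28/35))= -806.47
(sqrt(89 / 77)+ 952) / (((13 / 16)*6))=8*sqrt(6853) / 3003+ 7616 / 39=195.50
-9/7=-1.29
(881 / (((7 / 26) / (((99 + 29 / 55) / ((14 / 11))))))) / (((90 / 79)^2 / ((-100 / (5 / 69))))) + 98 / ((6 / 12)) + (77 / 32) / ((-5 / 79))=-41139381539731 / 151200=-272085856.74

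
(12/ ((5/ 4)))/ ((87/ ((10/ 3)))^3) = 3200/ 5926527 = 0.00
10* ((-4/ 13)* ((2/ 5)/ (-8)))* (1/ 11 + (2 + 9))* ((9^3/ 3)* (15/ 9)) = 98820/ 143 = 691.05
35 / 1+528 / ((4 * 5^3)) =4507 / 125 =36.06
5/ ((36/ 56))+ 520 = 4750/ 9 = 527.78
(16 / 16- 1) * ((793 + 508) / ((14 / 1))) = 0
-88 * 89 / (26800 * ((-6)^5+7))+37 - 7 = 780785479 / 26026150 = 30.00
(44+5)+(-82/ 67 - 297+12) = -15894/ 67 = -237.22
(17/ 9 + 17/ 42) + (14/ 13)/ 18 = 1285/ 546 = 2.35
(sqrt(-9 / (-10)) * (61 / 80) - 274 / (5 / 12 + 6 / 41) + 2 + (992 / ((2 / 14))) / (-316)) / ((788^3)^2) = -0.00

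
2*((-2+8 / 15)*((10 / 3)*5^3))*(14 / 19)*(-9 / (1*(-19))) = -426.59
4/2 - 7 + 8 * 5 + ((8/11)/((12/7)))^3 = 1260539/35937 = 35.08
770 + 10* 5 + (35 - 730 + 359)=484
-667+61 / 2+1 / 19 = -636.45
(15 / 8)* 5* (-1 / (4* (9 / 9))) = -2.34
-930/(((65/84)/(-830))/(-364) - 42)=363101760/16398143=22.14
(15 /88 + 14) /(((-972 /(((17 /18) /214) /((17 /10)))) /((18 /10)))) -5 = -91524767 /18304704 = -5.00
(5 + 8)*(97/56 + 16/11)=25519/616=41.43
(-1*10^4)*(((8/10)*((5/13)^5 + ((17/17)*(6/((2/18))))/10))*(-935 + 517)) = 6715110476800/371293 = 18085744.89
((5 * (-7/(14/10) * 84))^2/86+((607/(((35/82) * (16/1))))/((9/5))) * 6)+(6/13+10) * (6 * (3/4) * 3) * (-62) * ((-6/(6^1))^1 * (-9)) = -1278678823/46956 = -27231.43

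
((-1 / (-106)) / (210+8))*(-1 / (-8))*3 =0.00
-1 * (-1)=1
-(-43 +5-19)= 57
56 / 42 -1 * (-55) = 169 / 3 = 56.33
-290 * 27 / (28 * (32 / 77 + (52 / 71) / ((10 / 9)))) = -15288075 / 58756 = -260.20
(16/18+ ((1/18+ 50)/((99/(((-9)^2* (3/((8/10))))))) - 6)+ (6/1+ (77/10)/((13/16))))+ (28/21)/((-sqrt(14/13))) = 162.66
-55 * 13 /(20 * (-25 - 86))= 143 /444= 0.32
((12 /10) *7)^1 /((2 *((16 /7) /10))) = 147 /8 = 18.38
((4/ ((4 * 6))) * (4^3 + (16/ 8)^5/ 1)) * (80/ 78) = 640/ 39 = 16.41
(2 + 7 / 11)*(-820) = -23780 / 11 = -2161.82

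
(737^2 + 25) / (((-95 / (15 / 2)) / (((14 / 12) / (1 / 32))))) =-30418864 / 19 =-1600992.84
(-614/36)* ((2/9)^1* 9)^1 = -307/9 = -34.11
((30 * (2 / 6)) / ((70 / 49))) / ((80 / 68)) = 119 / 20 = 5.95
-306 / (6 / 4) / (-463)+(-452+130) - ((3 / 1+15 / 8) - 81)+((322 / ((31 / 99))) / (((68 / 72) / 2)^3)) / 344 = -5265030339397 / 24257603416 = -217.05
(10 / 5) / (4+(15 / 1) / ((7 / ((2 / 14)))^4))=11529602 / 23059219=0.50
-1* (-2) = 2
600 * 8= 4800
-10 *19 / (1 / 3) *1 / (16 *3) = -95 / 8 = -11.88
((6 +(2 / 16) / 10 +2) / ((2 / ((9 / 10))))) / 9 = 641 / 1600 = 0.40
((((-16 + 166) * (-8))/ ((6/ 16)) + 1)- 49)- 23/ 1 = -3271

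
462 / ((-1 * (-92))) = 5.02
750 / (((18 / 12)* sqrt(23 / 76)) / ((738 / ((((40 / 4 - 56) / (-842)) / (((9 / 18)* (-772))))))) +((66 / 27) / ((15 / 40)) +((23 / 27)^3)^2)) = 46001951823540826450528236000* sqrt(437) / 385817672449050780708230394619035073 +41932905114021995359313333712157248000 / 385817672449050780708230394619035073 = 108.69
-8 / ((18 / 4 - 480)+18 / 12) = 4 / 237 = 0.02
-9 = -9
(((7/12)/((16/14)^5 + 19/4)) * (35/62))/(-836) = -823543/14007235176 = -0.00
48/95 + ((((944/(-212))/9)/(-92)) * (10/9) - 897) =-8409248363/9380205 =-896.49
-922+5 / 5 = -921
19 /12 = 1.58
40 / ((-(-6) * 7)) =20 / 21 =0.95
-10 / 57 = -0.18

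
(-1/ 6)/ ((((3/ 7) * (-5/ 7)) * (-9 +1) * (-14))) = 7/ 1440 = 0.00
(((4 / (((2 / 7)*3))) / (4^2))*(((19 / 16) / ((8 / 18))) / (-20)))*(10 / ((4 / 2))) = -399 / 2048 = -0.19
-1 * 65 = -65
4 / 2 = 2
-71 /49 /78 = -71 /3822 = -0.02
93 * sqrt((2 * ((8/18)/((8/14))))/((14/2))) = 31 * sqrt(2) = 43.84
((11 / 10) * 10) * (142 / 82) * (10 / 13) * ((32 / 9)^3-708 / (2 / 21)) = -42069486580 / 388557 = -108271.08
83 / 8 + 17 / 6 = 13.21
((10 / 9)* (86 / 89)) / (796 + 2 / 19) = 8170 / 6057963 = 0.00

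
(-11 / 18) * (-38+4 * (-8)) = 385 / 9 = 42.78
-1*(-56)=56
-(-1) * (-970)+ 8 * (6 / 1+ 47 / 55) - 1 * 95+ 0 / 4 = -55559 / 55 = -1010.16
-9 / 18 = -1 / 2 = -0.50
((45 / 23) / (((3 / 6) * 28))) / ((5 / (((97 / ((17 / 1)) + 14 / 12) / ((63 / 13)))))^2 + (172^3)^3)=3737104605 / 3523178397530706965947751330056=0.00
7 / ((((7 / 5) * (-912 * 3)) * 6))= -5 / 16416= -0.00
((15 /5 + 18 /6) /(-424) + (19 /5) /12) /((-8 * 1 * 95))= -481 /1208400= -0.00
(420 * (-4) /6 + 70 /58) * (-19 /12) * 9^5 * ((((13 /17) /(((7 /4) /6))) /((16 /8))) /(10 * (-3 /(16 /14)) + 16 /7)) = -42880202820 /30073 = -1425870.48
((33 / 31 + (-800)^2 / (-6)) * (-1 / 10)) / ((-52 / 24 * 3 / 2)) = -19839802 / 6045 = -3282.02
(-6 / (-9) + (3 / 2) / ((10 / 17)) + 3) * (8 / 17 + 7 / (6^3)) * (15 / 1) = 688931 / 14688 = 46.90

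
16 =16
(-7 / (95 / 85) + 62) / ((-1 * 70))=-1059 / 1330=-0.80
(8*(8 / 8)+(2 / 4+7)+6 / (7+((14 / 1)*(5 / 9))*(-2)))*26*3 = 88881 / 77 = 1154.30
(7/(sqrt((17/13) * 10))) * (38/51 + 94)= 16912 * sqrt(2210)/4335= 183.40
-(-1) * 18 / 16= 1.12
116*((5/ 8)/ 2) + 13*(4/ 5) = 933/ 20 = 46.65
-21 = -21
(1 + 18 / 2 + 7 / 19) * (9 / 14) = 1773 / 266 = 6.67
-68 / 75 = -0.91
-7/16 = -0.44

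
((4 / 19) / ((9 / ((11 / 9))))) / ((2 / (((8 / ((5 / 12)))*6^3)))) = 5632 / 95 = 59.28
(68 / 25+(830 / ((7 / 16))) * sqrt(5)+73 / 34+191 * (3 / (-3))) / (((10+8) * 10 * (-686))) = 158213 / 104958000 - 332 * sqrt(5) / 21609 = -0.03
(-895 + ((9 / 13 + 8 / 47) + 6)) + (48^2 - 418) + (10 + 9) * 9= 714175 / 611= 1168.86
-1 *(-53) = 53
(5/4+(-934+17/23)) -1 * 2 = -85929/92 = -934.01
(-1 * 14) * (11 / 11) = -14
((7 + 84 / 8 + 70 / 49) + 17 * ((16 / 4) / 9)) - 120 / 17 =41609 / 2142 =19.43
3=3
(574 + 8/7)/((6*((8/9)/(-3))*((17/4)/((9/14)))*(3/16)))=-217404/833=-260.99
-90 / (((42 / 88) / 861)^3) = -528386981760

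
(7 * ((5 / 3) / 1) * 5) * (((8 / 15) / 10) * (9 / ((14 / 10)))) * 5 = 100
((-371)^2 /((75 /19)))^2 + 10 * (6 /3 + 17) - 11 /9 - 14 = 6839162185166 /5625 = 1215851055.14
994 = 994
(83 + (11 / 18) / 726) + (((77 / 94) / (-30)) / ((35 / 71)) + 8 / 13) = 83.56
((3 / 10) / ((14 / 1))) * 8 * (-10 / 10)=-6 / 35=-0.17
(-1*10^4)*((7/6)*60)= -700000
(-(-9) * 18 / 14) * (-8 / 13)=-648 / 91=-7.12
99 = 99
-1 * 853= -853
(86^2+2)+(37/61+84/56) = 902813/122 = 7400.11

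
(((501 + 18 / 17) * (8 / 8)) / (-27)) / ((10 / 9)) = -569 / 34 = -16.74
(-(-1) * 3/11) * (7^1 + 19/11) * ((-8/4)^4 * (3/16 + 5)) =23904/121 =197.55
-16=-16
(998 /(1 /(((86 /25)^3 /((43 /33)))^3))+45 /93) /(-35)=-3598444063399277234103 /4138946533203125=-869410.62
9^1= 9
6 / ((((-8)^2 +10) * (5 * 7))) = 3 / 1295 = 0.00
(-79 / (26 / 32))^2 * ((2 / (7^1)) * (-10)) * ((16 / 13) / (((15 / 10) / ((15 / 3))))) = -5112627200 / 46137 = -110814.04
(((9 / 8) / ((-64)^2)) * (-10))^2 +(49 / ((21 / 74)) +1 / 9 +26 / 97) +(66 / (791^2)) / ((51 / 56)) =61619673239629452167 / 356088518402899968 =173.05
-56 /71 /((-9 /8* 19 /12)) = 1792 /4047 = 0.44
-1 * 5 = -5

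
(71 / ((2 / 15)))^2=1134225 / 4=283556.25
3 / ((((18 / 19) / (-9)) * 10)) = -2.85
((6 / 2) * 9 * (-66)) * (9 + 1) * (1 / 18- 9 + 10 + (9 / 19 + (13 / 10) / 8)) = -2291157 / 76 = -30146.80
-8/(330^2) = -2/27225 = -0.00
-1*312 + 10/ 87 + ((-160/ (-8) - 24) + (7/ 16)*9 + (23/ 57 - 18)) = -8715781/ 26448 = -329.54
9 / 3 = 3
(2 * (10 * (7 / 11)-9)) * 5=-290 / 11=-26.36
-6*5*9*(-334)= 90180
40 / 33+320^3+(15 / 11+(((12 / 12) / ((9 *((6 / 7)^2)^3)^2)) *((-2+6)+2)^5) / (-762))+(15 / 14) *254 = 43595637567699730963 / 1330422153984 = 32768273.92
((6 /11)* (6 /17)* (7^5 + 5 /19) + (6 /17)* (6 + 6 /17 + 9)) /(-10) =-19576215 /60401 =-324.10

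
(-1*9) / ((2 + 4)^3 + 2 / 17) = -153 / 3674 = -0.04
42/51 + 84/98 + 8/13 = 3552/1547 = 2.30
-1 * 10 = -10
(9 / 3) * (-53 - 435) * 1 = -1464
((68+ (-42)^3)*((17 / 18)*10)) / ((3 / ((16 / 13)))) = -100667200 / 351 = -286801.14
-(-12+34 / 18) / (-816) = -91 / 7344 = -0.01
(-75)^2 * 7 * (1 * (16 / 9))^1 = 70000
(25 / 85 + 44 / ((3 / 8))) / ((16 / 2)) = 5999 / 408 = 14.70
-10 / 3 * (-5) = 50 / 3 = 16.67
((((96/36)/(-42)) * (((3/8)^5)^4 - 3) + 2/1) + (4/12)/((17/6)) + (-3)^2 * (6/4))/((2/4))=1626628127792426782325/51449122143080546304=31.62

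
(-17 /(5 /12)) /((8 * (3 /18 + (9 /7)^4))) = -1.76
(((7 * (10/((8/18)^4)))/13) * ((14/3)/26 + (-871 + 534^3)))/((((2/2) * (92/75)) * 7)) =2435207370595875/995072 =2447267504.86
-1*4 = -4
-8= -8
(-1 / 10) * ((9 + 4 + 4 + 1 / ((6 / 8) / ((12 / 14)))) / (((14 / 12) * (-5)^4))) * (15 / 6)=-381 / 61250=-0.01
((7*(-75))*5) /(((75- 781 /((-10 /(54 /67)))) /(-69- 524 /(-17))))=190238125 /261868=726.47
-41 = -41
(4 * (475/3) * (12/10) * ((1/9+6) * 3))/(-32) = -5225/12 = -435.42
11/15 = 0.73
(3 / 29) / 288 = 1 / 2784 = 0.00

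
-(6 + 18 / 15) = -36 / 5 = -7.20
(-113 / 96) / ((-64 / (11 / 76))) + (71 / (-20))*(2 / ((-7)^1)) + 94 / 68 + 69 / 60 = 986108161 / 277831680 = 3.55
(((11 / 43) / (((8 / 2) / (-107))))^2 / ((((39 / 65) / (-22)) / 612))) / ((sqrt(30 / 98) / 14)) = -12693769627*sqrt(15) / 1849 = -26588836.33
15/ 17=0.88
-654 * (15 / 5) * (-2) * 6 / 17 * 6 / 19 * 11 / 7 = 1553904 / 2261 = 687.26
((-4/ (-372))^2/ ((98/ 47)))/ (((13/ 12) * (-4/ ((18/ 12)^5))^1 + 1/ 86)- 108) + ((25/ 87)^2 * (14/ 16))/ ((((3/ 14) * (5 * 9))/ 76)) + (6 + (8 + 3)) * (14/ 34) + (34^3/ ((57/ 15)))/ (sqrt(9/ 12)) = 495767497231189013/ 65495825160192693 + 393040 * sqrt(3)/ 57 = 11950.82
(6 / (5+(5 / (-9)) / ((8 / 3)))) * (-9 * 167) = -216432 / 115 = -1882.02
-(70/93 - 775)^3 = 373325765400125/804357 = 464129441.78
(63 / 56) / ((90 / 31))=0.39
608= 608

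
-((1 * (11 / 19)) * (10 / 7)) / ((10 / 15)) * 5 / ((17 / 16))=-13200 / 2261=-5.84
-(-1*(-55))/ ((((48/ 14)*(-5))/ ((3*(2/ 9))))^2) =-0.08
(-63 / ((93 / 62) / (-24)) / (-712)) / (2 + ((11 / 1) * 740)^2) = -7 / 327616921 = -0.00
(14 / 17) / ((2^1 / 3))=21 / 17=1.24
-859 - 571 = -1430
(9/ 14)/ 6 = 3/ 28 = 0.11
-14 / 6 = -7 / 3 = -2.33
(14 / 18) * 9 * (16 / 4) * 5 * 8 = 1120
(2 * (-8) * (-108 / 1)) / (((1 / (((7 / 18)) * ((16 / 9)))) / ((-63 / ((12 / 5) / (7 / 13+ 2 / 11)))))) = -3230080 / 143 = -22587.97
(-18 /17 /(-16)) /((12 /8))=3 /68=0.04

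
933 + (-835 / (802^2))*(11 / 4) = 2400428143 / 2572816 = 933.00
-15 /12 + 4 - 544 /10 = -1033 /20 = -51.65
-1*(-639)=639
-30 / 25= -6 / 5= -1.20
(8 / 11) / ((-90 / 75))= -20 / 33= -0.61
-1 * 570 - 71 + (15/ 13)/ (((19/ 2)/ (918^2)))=25123393/ 247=101714.14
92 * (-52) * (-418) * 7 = 13997984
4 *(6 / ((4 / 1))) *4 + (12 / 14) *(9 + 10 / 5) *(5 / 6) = 223 / 7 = 31.86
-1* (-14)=14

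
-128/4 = -32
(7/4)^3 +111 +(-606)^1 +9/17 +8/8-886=-1495033/1088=-1374.11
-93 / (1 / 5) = -465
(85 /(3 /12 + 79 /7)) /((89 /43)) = 6020 /1691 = 3.56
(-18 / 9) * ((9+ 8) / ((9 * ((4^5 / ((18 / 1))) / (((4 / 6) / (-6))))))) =17 / 2304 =0.01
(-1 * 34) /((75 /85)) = -38.53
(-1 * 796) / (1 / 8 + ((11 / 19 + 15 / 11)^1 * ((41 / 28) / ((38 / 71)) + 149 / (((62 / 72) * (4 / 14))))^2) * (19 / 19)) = -12928197014656 / 11676428821979833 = -0.00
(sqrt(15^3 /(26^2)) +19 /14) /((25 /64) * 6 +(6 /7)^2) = 2128 /4827 +3920 * sqrt(15) /20917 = 1.17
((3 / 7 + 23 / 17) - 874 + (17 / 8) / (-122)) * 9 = -911744703 / 116144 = -7850.12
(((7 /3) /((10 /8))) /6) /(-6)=-7 /135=-0.05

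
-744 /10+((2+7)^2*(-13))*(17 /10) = -3729 /2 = -1864.50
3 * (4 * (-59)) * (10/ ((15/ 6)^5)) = -45312/ 625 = -72.50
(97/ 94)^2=9409/ 8836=1.06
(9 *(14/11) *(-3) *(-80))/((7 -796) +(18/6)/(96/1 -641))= -686700/197087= -3.48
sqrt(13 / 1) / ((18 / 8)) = 4*sqrt(13) / 9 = 1.60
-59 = -59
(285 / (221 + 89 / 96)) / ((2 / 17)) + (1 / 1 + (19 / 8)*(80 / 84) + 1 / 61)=154951883 / 10916682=14.19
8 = 8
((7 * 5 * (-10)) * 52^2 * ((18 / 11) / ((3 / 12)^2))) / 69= -359108.30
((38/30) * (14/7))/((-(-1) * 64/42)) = 133/80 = 1.66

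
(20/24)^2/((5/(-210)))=-175/6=-29.17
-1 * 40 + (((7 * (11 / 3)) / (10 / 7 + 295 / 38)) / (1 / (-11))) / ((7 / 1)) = -44.39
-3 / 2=-1.50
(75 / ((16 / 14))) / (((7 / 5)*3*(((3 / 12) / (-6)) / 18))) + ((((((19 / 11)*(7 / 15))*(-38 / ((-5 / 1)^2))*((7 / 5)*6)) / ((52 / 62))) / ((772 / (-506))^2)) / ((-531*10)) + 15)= -6735.00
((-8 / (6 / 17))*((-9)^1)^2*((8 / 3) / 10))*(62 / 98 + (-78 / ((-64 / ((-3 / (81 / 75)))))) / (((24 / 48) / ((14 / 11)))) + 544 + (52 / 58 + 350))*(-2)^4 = -542998441056 / 78155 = -6947712.12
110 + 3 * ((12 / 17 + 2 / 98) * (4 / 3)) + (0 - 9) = 86553 / 833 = 103.91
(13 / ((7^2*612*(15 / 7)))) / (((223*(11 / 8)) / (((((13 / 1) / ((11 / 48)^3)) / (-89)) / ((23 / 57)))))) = -78913536 / 3976586300995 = -0.00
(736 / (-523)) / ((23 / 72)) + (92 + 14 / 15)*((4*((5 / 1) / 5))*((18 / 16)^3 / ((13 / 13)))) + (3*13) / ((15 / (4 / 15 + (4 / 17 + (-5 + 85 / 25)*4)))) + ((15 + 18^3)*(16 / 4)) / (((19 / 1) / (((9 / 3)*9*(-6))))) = -161283081203851 / 810859200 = -198903.93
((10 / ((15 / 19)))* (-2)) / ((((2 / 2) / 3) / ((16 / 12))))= -304 / 3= -101.33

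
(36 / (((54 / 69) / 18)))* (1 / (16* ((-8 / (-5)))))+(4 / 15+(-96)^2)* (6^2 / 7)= 53121921 / 1120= 47430.29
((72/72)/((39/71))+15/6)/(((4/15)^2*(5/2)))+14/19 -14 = 43629/3952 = 11.04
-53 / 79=-0.67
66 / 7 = 9.43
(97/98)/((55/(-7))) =-97/770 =-0.13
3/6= 1/2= 0.50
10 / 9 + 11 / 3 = 43 / 9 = 4.78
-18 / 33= -6 / 11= -0.55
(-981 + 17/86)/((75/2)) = -84349/3225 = -26.15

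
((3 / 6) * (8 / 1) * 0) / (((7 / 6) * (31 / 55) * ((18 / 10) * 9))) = 0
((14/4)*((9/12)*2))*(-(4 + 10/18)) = -287/12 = -23.92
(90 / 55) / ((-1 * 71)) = -0.02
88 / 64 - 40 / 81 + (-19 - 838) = -856.12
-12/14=-6/7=-0.86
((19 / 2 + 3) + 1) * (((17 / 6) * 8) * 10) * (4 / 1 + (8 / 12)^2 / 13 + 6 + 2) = 478720 / 13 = 36824.62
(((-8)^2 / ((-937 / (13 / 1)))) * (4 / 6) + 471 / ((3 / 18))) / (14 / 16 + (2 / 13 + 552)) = 825991088 / 161674665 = 5.11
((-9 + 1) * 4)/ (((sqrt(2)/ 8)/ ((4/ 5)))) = -512 * sqrt(2)/ 5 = -144.82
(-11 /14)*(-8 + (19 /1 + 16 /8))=-143 /14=-10.21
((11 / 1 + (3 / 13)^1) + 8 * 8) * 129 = 126162 / 13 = 9704.77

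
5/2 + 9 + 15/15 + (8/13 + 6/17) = 5953/442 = 13.47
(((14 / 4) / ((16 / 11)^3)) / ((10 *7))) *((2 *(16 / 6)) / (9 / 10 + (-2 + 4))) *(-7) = -9317 / 44544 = -0.21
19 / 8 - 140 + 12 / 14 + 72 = -3627 / 56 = -64.77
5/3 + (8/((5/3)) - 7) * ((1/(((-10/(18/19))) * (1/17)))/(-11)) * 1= 1916/1425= 1.34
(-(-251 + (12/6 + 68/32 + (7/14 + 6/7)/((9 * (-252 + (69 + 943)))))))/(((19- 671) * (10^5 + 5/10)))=-1244249/328609643040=-0.00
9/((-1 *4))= -9/4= -2.25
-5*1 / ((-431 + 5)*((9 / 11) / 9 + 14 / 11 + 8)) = 55 / 43878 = 0.00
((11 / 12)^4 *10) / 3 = 73205 / 31104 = 2.35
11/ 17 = 0.65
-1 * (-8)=8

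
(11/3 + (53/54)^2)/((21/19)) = 256519/61236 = 4.19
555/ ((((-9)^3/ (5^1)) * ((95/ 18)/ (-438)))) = 54020/ 171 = 315.91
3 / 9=1 / 3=0.33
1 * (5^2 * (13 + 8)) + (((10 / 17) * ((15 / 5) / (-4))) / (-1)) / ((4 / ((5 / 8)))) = 571275 / 1088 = 525.07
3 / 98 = 0.03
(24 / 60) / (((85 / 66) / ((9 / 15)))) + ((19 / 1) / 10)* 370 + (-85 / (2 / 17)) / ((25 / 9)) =1883117 / 4250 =443.09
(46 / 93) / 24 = 23 / 1116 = 0.02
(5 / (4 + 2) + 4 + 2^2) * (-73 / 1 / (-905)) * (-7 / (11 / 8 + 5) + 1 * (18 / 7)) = 1017547 / 969255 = 1.05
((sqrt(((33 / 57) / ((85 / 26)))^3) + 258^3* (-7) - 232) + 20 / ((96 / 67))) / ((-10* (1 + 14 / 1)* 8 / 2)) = 2885155249 / 14400 - 143* sqrt(461890) / 782467500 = 200358.00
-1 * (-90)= 90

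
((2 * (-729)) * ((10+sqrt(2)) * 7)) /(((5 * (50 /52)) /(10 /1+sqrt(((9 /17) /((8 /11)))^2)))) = -96788601 /425-96788601 * sqrt(2) /4250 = -259944.89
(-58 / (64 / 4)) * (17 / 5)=-493 / 40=-12.32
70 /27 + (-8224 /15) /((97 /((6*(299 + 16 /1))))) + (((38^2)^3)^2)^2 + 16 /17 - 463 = 3659238685123770083802267605576739931970897 /44523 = 82187603825523214603738910000000000000.00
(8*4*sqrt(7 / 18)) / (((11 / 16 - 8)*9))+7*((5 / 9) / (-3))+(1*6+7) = 316 / 27 - 256*sqrt(14) / 3159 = 11.40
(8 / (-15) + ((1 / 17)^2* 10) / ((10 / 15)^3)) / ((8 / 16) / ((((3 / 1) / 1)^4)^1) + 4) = -195021 / 1875610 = -0.10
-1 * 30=-30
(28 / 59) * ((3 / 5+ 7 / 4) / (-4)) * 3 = -987 / 1180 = -0.84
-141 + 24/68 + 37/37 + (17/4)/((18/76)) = -37241/306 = -121.70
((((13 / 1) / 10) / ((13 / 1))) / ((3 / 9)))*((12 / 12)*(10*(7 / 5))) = 21 / 5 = 4.20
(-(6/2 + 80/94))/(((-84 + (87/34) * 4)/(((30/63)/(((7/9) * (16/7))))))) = 15385/1100176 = 0.01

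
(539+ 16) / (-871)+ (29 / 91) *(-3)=-1.59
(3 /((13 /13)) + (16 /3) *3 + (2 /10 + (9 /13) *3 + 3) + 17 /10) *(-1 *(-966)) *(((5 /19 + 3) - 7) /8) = -115807461 /9880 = -11721.40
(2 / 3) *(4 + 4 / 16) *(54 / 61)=153 / 61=2.51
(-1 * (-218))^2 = 47524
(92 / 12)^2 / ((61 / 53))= 51.07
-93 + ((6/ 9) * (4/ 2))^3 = -2447/ 27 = -90.63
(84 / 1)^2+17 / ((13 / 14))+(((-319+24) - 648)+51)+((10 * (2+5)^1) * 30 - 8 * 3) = 107358 / 13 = 8258.31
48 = 48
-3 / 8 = -0.38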